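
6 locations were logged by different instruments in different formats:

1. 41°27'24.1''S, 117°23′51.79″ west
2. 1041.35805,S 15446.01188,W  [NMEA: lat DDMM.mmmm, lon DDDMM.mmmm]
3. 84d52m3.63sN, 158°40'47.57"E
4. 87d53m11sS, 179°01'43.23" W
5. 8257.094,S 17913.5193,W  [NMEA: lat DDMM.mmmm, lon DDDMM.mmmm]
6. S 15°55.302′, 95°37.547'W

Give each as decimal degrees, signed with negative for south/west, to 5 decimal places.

1. -41.45669, -117.39772
2. -10.68930, -154.76686
3. 84.86768, 158.67988
4. -87.88639, -179.02868
5. -82.95157, -179.22532
6. -15.92170, -95.62578

Point 1:
  Latitude: 41° + 27/60 + 24.1/3600 = 41 + 0.450000 + 0.006694 = 41.456694
  hemisphere S, so the sign is −
  Longitude: 117 + 23/60 + 51.79/3600 = 117.397719
  W ⇒ negate
Point 2:
  Lat: degrees = first 2 digits = 10, minutes = 41.35805; 10 + 41.35805/60 = 10.689301
  S ⇒ negate
  λ: split at 3 digits → 154° and 46.01188′; 154 + 46.01188/60 = 154.766865
  W → negative
Point 3:
  φ: 84 + 52/60 + 3.63/3600 = 84.867675
  N → positive
  Longitude: 158 + 40/60 + 47.57/3600 = 158.679881
  E ⇒ keep positive
Point 4:
  φ: 53′ + 11″ = 53.18333′; 87 + 53.18333/60 = 87.886389
  S ⇒ negate
  Lon: 1′ + 43.23″ = 1.72050′; 179 + 1.72050/60 = 179.028675
  W → negative
Point 5:
  Latitude: split at 2 digits → 82° and 57.094′; 82 + 57.094/60 = 82.951567
  hemisphere S, so the sign is −
  Lon: split at 3 digits → 179° and 13.5193′; 179 + 13.5193/60 = 179.225322
  W → negative
Point 6:
  Latitude: 15 + 55.302/60 = 15.921700
  hemisphere S, so the sign is −
  Longitude: 37.547′ = 0.625783°; total 95.625783
  W → negative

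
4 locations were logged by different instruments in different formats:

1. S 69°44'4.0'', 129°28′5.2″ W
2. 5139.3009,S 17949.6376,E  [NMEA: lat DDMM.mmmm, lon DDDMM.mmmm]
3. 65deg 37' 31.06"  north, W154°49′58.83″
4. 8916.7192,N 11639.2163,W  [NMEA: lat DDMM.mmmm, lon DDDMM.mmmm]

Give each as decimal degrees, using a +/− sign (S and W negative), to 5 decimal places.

Point 1:
  Lat: 69 + 44/60 + 4/3600 = 69.734444
  hemisphere S, so the sign is −
  Longitude: 28′ + 5.2″ = 28.08667′; 129 + 28.08667/60 = 129.468111
  hemisphere W, so the sign is −
Point 2:
  Lat: degrees = first 2 digits = 51, minutes = 39.3009; 51 + 39.3009/60 = 51.655015
  S → negative
  λ: split at 3 digits → 179° and 49.6376′; 179 + 49.6376/60 = 179.827293
  E ⇒ keep positive
Point 3:
  φ: 37′ + 31.06″ = 37.51767′; 65 + 37.51767/60 = 65.625294
  N ⇒ keep positive
  Lon: 154 + 49/60 + 58.83/3600 = 154.833008
  W ⇒ negate
Point 4:
  Latitude: degrees = first 2 digits = 89, minutes = 16.7192; 89 + 16.7192/60 = 89.278653
  N → positive
  λ: split at 3 digits → 116° and 39.2163′; 116 + 39.2163/60 = 116.653605
  W → negative

1. -69.73444, -129.46811
2. -51.65502, 179.82729
3. 65.62529, -154.83301
4. 89.27865, -116.65361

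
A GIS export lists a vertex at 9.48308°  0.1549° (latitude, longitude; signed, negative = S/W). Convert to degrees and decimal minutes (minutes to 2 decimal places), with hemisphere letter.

Lat: 9° + 0.483080 × 60 = 9° 28.9848′
Lon: 0° + 0.154900 × 60 = 0° 9.2940′

9° 28.98′ N, 0° 9.29′ E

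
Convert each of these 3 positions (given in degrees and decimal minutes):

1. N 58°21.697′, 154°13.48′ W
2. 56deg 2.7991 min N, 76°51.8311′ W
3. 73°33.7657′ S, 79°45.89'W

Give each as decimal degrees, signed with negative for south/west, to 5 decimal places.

1. 58.36162, -154.22467
2. 56.04665, -76.86385
3. -73.56276, -79.76483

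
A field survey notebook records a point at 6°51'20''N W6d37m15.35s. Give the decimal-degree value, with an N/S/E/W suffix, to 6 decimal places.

6.855556° N, 6.620931° W

φ: 51′ + 20″ = 51.33333′; 6 + 51.33333/60 = 6.8555556
Longitude: 6 + 37/60 + 15.35/3600 = 6.6209306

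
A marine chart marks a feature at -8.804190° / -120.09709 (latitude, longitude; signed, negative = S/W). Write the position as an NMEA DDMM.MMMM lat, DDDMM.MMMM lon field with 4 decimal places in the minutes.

0848.2514,S / 12005.8254,W

Latitude is negative → S; |value| = 8.804190
Lat: fractional part 0.804190 → 48.251400 minutes
Longitude is negative → W; |value| = 120.097090
Longitude: 120° + 0.097090 × 60 = 120° 5.825400′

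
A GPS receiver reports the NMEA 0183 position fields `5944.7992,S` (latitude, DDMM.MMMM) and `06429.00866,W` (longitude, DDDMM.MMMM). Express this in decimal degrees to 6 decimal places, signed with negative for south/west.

Lat: split at 2 digits → 59° and 44.7992′; 59 + 44.7992/60 = 59.7466533
hemisphere S, so the sign is −
Longitude: degrees = first 3 digits = 64, minutes = 29.00866; 64 + 29.00866/60 = 64.4834777
hemisphere W, so the sign is −

-59.746653, -64.483478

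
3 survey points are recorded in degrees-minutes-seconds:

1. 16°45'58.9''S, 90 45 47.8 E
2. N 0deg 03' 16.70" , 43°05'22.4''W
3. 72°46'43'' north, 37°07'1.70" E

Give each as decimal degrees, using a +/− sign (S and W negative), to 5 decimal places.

1. -16.76636, 90.76328
2. 0.05464, -43.08956
3. 72.77861, 37.11714

Point 1:
  Lat: 16 + 45/60 + 58.9/3600 = 16.766361
  hemisphere S, so the sign is −
  Lon: 90 + 45/60 + 47.8/3600 = 90.763278
  E → positive
Point 2:
  Latitude: 0 + 3/60 + 16.7/3600 = 0.054639
  N ⇒ keep positive
  Longitude: 43 + 5/60 + 22.4/3600 = 43.089556
  hemisphere W, so the sign is −
Point 3:
  Latitude: 72° + 46/60 + 43/3600 = 72 + 0.766667 + 0.011944 = 72.778611
  N ⇒ keep positive
  Lon: 37 + 7/60 + 1.7/3600 = 37.117139
  E ⇒ keep positive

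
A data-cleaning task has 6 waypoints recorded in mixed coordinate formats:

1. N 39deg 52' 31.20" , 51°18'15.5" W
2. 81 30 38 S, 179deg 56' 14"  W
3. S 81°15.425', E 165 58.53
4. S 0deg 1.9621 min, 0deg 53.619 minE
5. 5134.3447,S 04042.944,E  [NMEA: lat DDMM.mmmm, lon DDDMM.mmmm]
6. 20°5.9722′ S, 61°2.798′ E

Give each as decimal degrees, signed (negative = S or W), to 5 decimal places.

Point 1:
  φ: 39 + 52/60 + 31.2/3600 = 39.875333
  N → positive
  Lon: 51° + 18/60 + 15.5/3600 = 51 + 0.300000 + 0.004306 = 51.304306
  W → negative
Point 2:
  φ: 30′ + 38″ = 30.63333′; 81 + 30.63333/60 = 81.510556
  S → negative
  Longitude: 179 + 56/60 + 14/3600 = 179.937222
  W → negative
Point 3:
  φ: 15.425′ = 0.257083°; total 81.257083
  S ⇒ negate
  Longitude: 58.53′ = 0.975500°; total 165.975500
  E ⇒ keep positive
Point 4:
  φ: 0 + 1.9621/60 = 0.032702
  hemisphere S, so the sign is −
  λ: 53.619′ = 0.893650°; total 0.893650
  E → positive
Point 5:
  Latitude: degrees = first 2 digits = 51, minutes = 34.3447; 51 + 34.3447/60 = 51.572412
  S ⇒ negate
  Lon: split at 3 digits → 040° and 42.944′; 40 + 42.944/60 = 40.715733
  E ⇒ keep positive
Point 6:
  Lat: 5.9722′ = 0.099537°; total 20.099537
  S → negative
  Lon: 2.798′ = 0.046633°; total 61.046633
  E → positive

1. 39.87533, -51.30431
2. -81.51056, -179.93722
3. -81.25708, 165.97550
4. -0.03270, 0.89365
5. -51.57241, 40.71573
6. -20.09954, 61.04663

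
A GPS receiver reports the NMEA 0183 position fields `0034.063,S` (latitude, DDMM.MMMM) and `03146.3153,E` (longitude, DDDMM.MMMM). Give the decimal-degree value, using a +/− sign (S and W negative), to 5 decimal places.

-0.56772, 31.77192

φ: split at 2 digits → 00° and 34.063′; 0 + 34.063/60 = 0.567717
hemisphere S, so the sign is −
λ: split at 3 digits → 031° and 46.3153′; 31 + 46.3153/60 = 31.771922
E → positive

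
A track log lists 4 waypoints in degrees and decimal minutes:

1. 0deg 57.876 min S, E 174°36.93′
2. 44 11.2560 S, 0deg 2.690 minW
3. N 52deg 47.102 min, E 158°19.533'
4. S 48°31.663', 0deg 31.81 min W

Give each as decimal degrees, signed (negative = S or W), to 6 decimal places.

Point 1:
  Lat: 0 + 57.876/60 = 0.9646000
  S ⇒ negate
  Lon: 174 + 36.93/60 = 174.6155000
  E → positive
Point 2:
  Lat: 11.256′ = 0.187600°; total 44.1876000
  hemisphere S, so the sign is −
  Longitude: 0 + 2.69/60 = 0.0448333
  W → negative
Point 3:
  φ: 52 + 47.102/60 = 52.7850333
  N ⇒ keep positive
  λ: 158 + 19.533/60 = 158.3255500
  E ⇒ keep positive
Point 4:
  Lat: 48 + 31.663/60 = 48.5277167
  S → negative
  Lon: 0 + 31.81/60 = 0.5301667
  W ⇒ negate

1. -0.964600, 174.615500
2. -44.187600, -0.044833
3. 52.785033, 158.325550
4. -48.527717, -0.530167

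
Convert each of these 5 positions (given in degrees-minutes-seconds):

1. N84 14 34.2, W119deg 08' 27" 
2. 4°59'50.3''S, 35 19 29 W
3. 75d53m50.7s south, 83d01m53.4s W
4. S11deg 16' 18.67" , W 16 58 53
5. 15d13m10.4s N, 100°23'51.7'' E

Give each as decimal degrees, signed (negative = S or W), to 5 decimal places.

1. 84.24283, -119.14083
2. -4.99731, -35.32472
3. -75.89742, -83.03150
4. -11.27185, -16.98139
5. 15.21956, 100.39769

Point 1:
  φ: 14′ + 34.2″ = 14.57000′; 84 + 14.57000/60 = 84.242833
  N → positive
  Lon: 119 + 8/60 + 27/3600 = 119.140833
  W → negative
Point 2:
  Latitude: 4 + 59/60 + 50.3/3600 = 4.997306
  S ⇒ negate
  Lon: 19′ + 29″ = 19.48333′; 35 + 19.48333/60 = 35.324722
  W → negative
Point 3:
  Latitude: 53′ + 50.7″ = 53.84500′; 75 + 53.84500/60 = 75.897417
  hemisphere S, so the sign is −
  Lon: 83° + 1/60 + 53.4/3600 = 83 + 0.016667 + 0.014833 = 83.031500
  W ⇒ negate
Point 4:
  Lat: 16′ + 18.67″ = 16.31117′; 11 + 16.31117/60 = 11.271853
  S ⇒ negate
  Lon: 58′ + 53″ = 58.88333′; 16 + 58.88333/60 = 16.981389
  hemisphere W, so the sign is −
Point 5:
  φ: 13′ + 10.4″ = 13.17333′; 15 + 13.17333/60 = 15.219556
  N → positive
  λ: 100 + 23/60 + 51.7/3600 = 100.397694
  E → positive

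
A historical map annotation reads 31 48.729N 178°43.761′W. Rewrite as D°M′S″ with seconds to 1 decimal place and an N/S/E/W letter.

31°48′43.7″ N, 178°43′45.7″ W

φ: 48.72900′ → 48′ and 0.72900 × 60 = 43.740″
Lon: 43.76100′ → 43′ and 0.76100 × 60 = 45.660″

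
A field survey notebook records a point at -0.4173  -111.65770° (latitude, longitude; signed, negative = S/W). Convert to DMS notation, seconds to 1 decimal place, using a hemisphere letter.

Latitude is negative → S; |value| = 0.417300
Latitude: 0.417300 × 60 = 25.03800′ → 25′, remainder × 60 = 2.280″
Longitude is negative → W; |value| = 111.657700
Lon: whole degrees 111; 39.46200′ → 39′ and 27.720″

0°25′2.3″ S, 111°39′27.7″ W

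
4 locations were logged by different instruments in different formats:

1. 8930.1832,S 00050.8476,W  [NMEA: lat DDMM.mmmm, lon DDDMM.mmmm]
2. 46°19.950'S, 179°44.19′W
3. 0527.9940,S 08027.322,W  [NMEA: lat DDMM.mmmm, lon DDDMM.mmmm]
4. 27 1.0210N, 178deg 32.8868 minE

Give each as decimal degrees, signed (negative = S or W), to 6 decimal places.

Point 1:
  φ: degrees = first 2 digits = 89, minutes = 30.1832; 89 + 30.1832/60 = 89.5030533
  hemisphere S, so the sign is −
  Longitude: degrees = first 3 digits = 0, minutes = 50.8476; 0 + 50.8476/60 = 0.8474600
  W → negative
Point 2:
  Latitude: 46 + 19.95/60 = 46.3325000
  hemisphere S, so the sign is −
  Longitude: 179 + 44.19/60 = 179.7365000
  hemisphere W, so the sign is −
Point 3:
  φ: degrees = first 2 digits = 5, minutes = 27.994; 5 + 27.994/60 = 5.4665667
  S → negative
  Longitude: degrees = first 3 digits = 80, minutes = 27.322; 80 + 27.322/60 = 80.4553667
  W → negative
Point 4:
  Latitude: 1.021′ = 0.017017°; total 27.0170167
  N ⇒ keep positive
  Lon: 32.8868′ = 0.548113°; total 178.5481133
  E ⇒ keep positive

1. -89.503053, -0.847460
2. -46.332500, -179.736500
3. -5.466567, -80.455367
4. 27.017017, 178.548113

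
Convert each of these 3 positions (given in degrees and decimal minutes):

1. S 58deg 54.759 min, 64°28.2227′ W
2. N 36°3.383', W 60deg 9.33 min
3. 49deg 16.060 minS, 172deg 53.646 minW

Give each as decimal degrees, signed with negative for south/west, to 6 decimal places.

1. -58.912650, -64.470378
2. 36.056383, -60.155500
3. -49.267667, -172.894100

Point 1:
  Latitude: 58 + 54.759/60 = 58.9126500
  hemisphere S, so the sign is −
  Longitude: 28.2227′ = 0.470378°; total 64.4703783
  W ⇒ negate
Point 2:
  Latitude: 3.383′ = 0.056383°; total 36.0563833
  N ⇒ keep positive
  λ: 60 + 9.33/60 = 60.1555000
  W → negative
Point 3:
  φ: 49 + 16.06/60 = 49.2676667
  S → negative
  λ: 53.646′ = 0.894100°; total 172.8941000
  W → negative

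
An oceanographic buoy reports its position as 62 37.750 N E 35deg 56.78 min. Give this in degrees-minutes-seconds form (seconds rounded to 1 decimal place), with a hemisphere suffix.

φ: fractional minutes 0.75000 × 60 = 45.000″
Lon: 56.78000′ → 56′ and 0.78000 × 60 = 46.800″

62°37′45.0″ N, 35°56′46.8″ E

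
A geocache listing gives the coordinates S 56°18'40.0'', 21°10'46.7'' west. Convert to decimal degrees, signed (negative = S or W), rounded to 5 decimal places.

-56.31111, -21.17964

φ: 18′ + 40″ = 18.66667′; 56 + 18.66667/60 = 56.311111
S ⇒ negate
λ: 21 + 10/60 + 46.7/3600 = 21.179639
W → negative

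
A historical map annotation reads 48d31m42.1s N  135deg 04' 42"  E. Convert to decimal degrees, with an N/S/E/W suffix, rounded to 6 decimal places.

48.528361° N, 135.078333° E

Lat: 48° + 31/60 + 42.1/3600 = 48 + 0.516667 + 0.011694 = 48.5283611
Lon: 135 + 4/60 + 42/3600 = 135.0783333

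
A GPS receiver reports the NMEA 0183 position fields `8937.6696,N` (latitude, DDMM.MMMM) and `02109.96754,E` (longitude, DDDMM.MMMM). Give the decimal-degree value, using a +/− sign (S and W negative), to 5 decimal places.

Latitude: split at 2 digits → 89° and 37.6696′; 89 + 37.6696/60 = 89.627827
N → positive
Longitude: split at 3 digits → 021° and 9.96754′; 21 + 9.96754/60 = 21.166126
E → positive

89.62783, 21.16613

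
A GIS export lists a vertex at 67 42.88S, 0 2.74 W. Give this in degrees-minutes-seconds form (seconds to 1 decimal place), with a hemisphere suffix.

Latitude: fractional minutes 0.88000 × 60 = 52.800″
Longitude: fractional minutes 0.74000 × 60 = 44.400″

67°42′52.8″ S, 0°02′44.4″ W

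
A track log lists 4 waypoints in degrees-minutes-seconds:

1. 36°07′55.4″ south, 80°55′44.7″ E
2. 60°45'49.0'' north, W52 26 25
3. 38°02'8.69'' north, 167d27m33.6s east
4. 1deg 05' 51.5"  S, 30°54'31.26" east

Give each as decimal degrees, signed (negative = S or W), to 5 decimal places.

Point 1:
  Latitude: 36 + 7/60 + 55.4/3600 = 36.132056
  S → negative
  Lon: 55′ + 44.7″ = 55.74500′; 80 + 55.74500/60 = 80.929083
  E → positive
Point 2:
  φ: 60° + 45/60 + 49/3600 = 60 + 0.750000 + 0.013611 = 60.763611
  N ⇒ keep positive
  λ: 26′ + 25″ = 26.41667′; 52 + 26.41667/60 = 52.440278
  W → negative
Point 3:
  Latitude: 2′ + 8.69″ = 2.14483′; 38 + 2.14483/60 = 38.035747
  N → positive
  λ: 27′ + 33.6″ = 27.56000′; 167 + 27.56000/60 = 167.459333
  E ⇒ keep positive
Point 4:
  φ: 1° + 5/60 + 51.5/3600 = 1 + 0.083333 + 0.014306 = 1.097639
  S → negative
  Longitude: 30 + 54/60 + 31.26/3600 = 30.908683
  E ⇒ keep positive

1. -36.13206, 80.92908
2. 60.76361, -52.44028
3. 38.03575, 167.45933
4. -1.09764, 30.90868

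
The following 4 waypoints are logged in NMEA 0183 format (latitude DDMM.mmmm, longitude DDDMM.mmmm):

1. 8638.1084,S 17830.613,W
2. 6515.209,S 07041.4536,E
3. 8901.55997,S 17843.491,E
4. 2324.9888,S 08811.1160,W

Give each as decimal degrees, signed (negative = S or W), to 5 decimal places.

1. -86.63514, -178.51022
2. -65.25348, 70.69089
3. -89.02600, 178.72485
4. -23.41648, -88.18527

Point 1:
  Latitude: degrees = first 2 digits = 86, minutes = 38.1084; 86 + 38.1084/60 = 86.635140
  S ⇒ negate
  λ: degrees = first 3 digits = 178, minutes = 30.613; 178 + 30.613/60 = 178.510217
  W ⇒ negate
Point 2:
  Latitude: degrees = first 2 digits = 65, minutes = 15.209; 65 + 15.209/60 = 65.253483
  S ⇒ negate
  λ: split at 3 digits → 070° and 41.4536′; 70 + 41.4536/60 = 70.690893
  E ⇒ keep positive
Point 3:
  Lat: split at 2 digits → 89° and 1.55997′; 89 + 1.55997/60 = 89.026000
  S ⇒ negate
  Longitude: degrees = first 3 digits = 178, minutes = 43.491; 178 + 43.491/60 = 178.724850
  E → positive
Point 4:
  φ: degrees = first 2 digits = 23, minutes = 24.9888; 23 + 24.9888/60 = 23.416480
  hemisphere S, so the sign is −
  Lon: split at 3 digits → 088° and 11.116′; 88 + 11.116/60 = 88.185267
  W ⇒ negate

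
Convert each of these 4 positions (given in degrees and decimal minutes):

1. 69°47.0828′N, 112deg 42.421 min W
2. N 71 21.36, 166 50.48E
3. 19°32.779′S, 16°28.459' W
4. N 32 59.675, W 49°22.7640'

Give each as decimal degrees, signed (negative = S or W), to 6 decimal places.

1. 69.784713, -112.707017
2. 71.356000, 166.841333
3. -19.546317, -16.474317
4. 32.994583, -49.379400

Point 1:
  φ: 69 + 47.0828/60 = 69.7847133
  N → positive
  λ: 112 + 42.421/60 = 112.7070167
  hemisphere W, so the sign is −
Point 2:
  Latitude: 71 + 21.36/60 = 71.3560000
  N ⇒ keep positive
  Longitude: 166 + 50.48/60 = 166.8413333
  E → positive
Point 3:
  Lat: 32.779′ = 0.546317°; total 19.5463167
  hemisphere S, so the sign is −
  Lon: 16 + 28.459/60 = 16.4743167
  W ⇒ negate
Point 4:
  φ: 32 + 59.675/60 = 32.9945833
  N ⇒ keep positive
  Lon: 22.764′ = 0.379400°; total 49.3794000
  hemisphere W, so the sign is −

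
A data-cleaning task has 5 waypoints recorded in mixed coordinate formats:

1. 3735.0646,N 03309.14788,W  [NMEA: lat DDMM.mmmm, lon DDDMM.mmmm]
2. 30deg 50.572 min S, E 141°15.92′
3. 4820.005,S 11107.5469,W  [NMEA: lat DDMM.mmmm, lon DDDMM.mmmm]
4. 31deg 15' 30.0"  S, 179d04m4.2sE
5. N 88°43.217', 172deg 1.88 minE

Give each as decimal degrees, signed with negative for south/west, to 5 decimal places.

1. 37.58441, -33.15246
2. -30.84287, 141.26533
3. -48.33342, -111.12578
4. -31.25833, 179.06783
5. 88.72028, 172.03133

Point 1:
  Lat: split at 2 digits → 37° and 35.0646′; 37 + 35.0646/60 = 37.584410
  N → positive
  Longitude: degrees = first 3 digits = 33, minutes = 9.14788; 33 + 9.14788/60 = 33.152465
  W → negative
Point 2:
  Lat: 50.572′ = 0.842867°; total 30.842867
  hemisphere S, so the sign is −
  Longitude: 141 + 15.92/60 = 141.265333
  E → positive
Point 3:
  φ: degrees = first 2 digits = 48, minutes = 20.005; 48 + 20.005/60 = 48.333417
  S → negative
  Lon: degrees = first 3 digits = 111, minutes = 7.5469; 111 + 7.5469/60 = 111.125782
  W ⇒ negate
Point 4:
  Latitude: 31 + 15/60 + 30/3600 = 31.258333
  hemisphere S, so the sign is −
  Longitude: 4′ + 4.2″ = 4.07000′; 179 + 4.07000/60 = 179.067833
  E ⇒ keep positive
Point 5:
  Lat: 88 + 43.217/60 = 88.720283
  N → positive
  λ: 1.88′ = 0.031333°; total 172.031333
  E → positive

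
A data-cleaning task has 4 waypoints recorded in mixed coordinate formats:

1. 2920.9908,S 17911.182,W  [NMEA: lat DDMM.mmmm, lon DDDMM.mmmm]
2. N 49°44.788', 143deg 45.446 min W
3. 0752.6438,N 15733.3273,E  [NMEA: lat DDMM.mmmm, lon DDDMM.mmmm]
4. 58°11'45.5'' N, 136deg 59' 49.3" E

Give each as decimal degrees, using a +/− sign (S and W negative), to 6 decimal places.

1. -29.349847, -179.186367
2. 49.746467, -143.757433
3. 7.877397, 157.555455
4. 58.195972, 136.997028

Point 1:
  Lat: split at 2 digits → 29° and 20.9908′; 29 + 20.9908/60 = 29.3498467
  S → negative
  λ: split at 3 digits → 179° and 11.182′; 179 + 11.182/60 = 179.1863667
  W ⇒ negate
Point 2:
  Lat: 49 + 44.788/60 = 49.7464667
  N ⇒ keep positive
  Longitude: 45.446′ = 0.757433°; total 143.7574333
  W → negative
Point 3:
  φ: degrees = first 2 digits = 7, minutes = 52.6438; 7 + 52.6438/60 = 7.8773967
  N → positive
  λ: split at 3 digits → 157° and 33.3273′; 157 + 33.3273/60 = 157.5554550
  E → positive
Point 4:
  φ: 58 + 11/60 + 45.5/3600 = 58.1959722
  N → positive
  Lon: 136° + 59/60 + 49.3/3600 = 136 + 0.983333 + 0.013694 = 136.9970278
  E ⇒ keep positive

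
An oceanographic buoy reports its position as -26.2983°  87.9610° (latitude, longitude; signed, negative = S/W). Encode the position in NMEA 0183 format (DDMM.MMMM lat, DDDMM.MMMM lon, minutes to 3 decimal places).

Latitude is negative → S; |value| = 26.298300
φ: 26° + 0.298300 × 60 = 26° 17.89800′
λ: minutes = (87.961000 − 87) × 60 = 57.66000

2617.898,S / 08757.660,E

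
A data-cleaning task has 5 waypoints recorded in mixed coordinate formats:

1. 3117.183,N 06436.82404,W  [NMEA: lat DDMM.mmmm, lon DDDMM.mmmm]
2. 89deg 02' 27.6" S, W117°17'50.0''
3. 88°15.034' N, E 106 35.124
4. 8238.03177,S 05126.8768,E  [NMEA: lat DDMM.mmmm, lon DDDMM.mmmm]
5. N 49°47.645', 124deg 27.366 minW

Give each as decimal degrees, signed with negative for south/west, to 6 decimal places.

1. 31.286383, -64.613734
2. -89.041000, -117.297222
3. 88.250567, 106.585400
4. -82.633863, 51.447947
5. 49.794083, -124.456100

Point 1:
  Latitude: split at 2 digits → 31° and 17.183′; 31 + 17.183/60 = 31.2863833
  N → positive
  λ: split at 3 digits → 064° and 36.82404′; 64 + 36.82404/60 = 64.6137340
  W → negative
Point 2:
  Latitude: 89° + 2/60 + 27.6/3600 = 89 + 0.033333 + 0.007667 = 89.0410000
  hemisphere S, so the sign is −
  λ: 117° + 17/60 + 50/3600 = 117 + 0.283333 + 0.013889 = 117.2972222
  hemisphere W, so the sign is −
Point 3:
  Lat: 88 + 15.034/60 = 88.2505667
  N → positive
  λ: 35.124′ = 0.585400°; total 106.5854000
  E ⇒ keep positive
Point 4:
  Lat: split at 2 digits → 82° and 38.03177′; 82 + 38.03177/60 = 82.6338628
  S → negative
  Longitude: degrees = first 3 digits = 51, minutes = 26.8768; 51 + 26.8768/60 = 51.4479467
  E ⇒ keep positive
Point 5:
  Latitude: 49 + 47.645/60 = 49.7940833
  N → positive
  Lon: 124 + 27.366/60 = 124.4561000
  W → negative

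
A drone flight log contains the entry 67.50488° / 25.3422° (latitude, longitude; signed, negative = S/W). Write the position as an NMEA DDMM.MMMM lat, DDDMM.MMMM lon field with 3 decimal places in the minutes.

6730.293,N / 02520.532,E

Lat: minutes = (67.504880 − 67) × 60 = 30.29280
Lon: 25° + 0.342200 × 60 = 25° 20.53200′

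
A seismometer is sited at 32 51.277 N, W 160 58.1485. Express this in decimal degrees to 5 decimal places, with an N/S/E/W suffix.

32.85462° N, 160.96914° W

Latitude: 51.277′ = 0.854617°; total 32.854617
Longitude: 160 + 58.1485/60 = 160.969142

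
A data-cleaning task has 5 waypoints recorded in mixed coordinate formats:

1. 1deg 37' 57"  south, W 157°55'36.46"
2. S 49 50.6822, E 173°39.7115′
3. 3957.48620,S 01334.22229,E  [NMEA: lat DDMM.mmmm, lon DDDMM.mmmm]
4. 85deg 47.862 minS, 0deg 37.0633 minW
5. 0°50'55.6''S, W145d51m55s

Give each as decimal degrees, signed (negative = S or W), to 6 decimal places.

Point 1:
  φ: 1° + 37/60 + 57/3600 = 1 + 0.616667 + 0.015833 = 1.6325000
  S → negative
  λ: 157 + 55/60 + 36.46/3600 = 157.9267944
  W ⇒ negate
Point 2:
  Latitude: 50.6822′ = 0.844703°; total 49.8447033
  S → negative
  Longitude: 173 + 39.7115/60 = 173.6618583
  E ⇒ keep positive
Point 3:
  Lat: degrees = first 2 digits = 39, minutes = 57.4862; 39 + 57.4862/60 = 39.9581033
  S ⇒ negate
  λ: split at 3 digits → 013° and 34.22229′; 13 + 34.22229/60 = 13.5703715
  E ⇒ keep positive
Point 4:
  Latitude: 85 + 47.862/60 = 85.7977000
  S → negative
  Lon: 37.0633′ = 0.617722°; total 0.6177217
  W ⇒ negate
Point 5:
  Lat: 50′ + 55.6″ = 50.92667′; 0 + 50.92667/60 = 0.8487778
  S → negative
  λ: 145 + 51/60 + 55/3600 = 145.8652778
  hemisphere W, so the sign is −

1. -1.632500, -157.926794
2. -49.844703, 173.661858
3. -39.958103, 13.570372
4. -85.797700, -0.617722
5. -0.848778, -145.865278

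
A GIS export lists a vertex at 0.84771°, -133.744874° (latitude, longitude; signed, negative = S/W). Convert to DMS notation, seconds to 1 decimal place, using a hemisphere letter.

0°50′51.8″ N, 133°44′41.5″ W

φ: 0.847710° → 50.86260′; 0.86260 × 60 = 51.756″
Longitude is negative → W; |value| = 133.744874
Lon: 0.744874° → 44.69244′; 0.69244 × 60 = 41.546″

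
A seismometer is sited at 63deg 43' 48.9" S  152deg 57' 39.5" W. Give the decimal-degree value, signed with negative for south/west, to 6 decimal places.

-63.730250, -152.960972

φ: 43′ + 48.9″ = 43.81500′; 63 + 43.81500/60 = 63.7302500
S ⇒ negate
Longitude: 152° + 57/60 + 39.5/3600 = 152 + 0.950000 + 0.010972 = 152.9609722
W ⇒ negate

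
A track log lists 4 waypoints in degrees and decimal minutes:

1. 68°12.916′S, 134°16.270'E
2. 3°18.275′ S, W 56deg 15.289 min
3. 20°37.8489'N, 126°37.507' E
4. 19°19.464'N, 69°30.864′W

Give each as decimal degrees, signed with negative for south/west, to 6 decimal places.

1. -68.215267, 134.271167
2. -3.304583, -56.254817
3. 20.630815, 126.625117
4. 19.324400, -69.514400

Point 1:
  Lat: 12.916′ = 0.215267°; total 68.2152667
  S ⇒ negate
  Longitude: 16.27′ = 0.271167°; total 134.2711667
  E → positive
Point 2:
  Lat: 3 + 18.275/60 = 3.3045833
  S ⇒ negate
  Longitude: 15.289′ = 0.254817°; total 56.2548167
  hemisphere W, so the sign is −
Point 3:
  φ: 20 + 37.8489/60 = 20.6308150
  N ⇒ keep positive
  Longitude: 126 + 37.507/60 = 126.6251167
  E ⇒ keep positive
Point 4:
  Lat: 19.464′ = 0.324400°; total 19.3244000
  N → positive
  λ: 30.864′ = 0.514400°; total 69.5144000
  hemisphere W, so the sign is −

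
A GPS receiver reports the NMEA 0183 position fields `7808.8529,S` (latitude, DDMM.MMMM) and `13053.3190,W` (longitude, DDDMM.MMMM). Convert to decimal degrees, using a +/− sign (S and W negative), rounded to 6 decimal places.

-78.147548, -130.888650

φ: split at 2 digits → 78° and 8.8529′; 78 + 8.8529/60 = 78.1475483
S ⇒ negate
Lon: split at 3 digits → 130° and 53.319′; 130 + 53.319/60 = 130.8886500
hemisphere W, so the sign is −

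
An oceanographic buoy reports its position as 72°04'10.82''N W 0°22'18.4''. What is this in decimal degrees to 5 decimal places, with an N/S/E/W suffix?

72.06967° N, 0.37178° W

Lat: 72 + 4/60 + 10.82/3600 = 72.069672
λ: 22′ + 18.4″ = 22.30667′; 0 + 22.30667/60 = 0.371778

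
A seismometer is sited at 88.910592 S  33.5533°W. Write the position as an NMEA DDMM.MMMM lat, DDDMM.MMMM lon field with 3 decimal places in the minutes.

Latitude: 88° + 0.910592 × 60 = 88° 54.63552′
λ: fractional part 0.553300 → 33.19800 minutes

8854.636,S / 03333.198,W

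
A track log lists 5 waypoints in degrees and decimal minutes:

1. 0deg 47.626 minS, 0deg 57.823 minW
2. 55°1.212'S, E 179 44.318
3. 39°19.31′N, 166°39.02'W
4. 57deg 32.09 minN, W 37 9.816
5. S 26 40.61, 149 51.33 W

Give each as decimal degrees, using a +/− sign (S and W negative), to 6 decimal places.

Point 1:
  Lat: 0 + 47.626/60 = 0.7937667
  S ⇒ negate
  λ: 0 + 57.823/60 = 0.9637167
  W ⇒ negate
Point 2:
  φ: 55 + 1.212/60 = 55.0202000
  S → negative
  λ: 179 + 44.318/60 = 179.7386333
  E ⇒ keep positive
Point 3:
  Latitude: 39 + 19.31/60 = 39.3218333
  N → positive
  Lon: 166 + 39.02/60 = 166.6503333
  hemisphere W, so the sign is −
Point 4:
  Lat: 32.09′ = 0.534833°; total 57.5348333
  N ⇒ keep positive
  λ: 37 + 9.816/60 = 37.1636000
  W ⇒ negate
Point 5:
  Lat: 40.61′ = 0.676833°; total 26.6768333
  S → negative
  λ: 51.33′ = 0.855500°; total 149.8555000
  W → negative

1. -0.793767, -0.963717
2. -55.020200, 179.738633
3. 39.321833, -166.650333
4. 57.534833, -37.163600
5. -26.676833, -149.855500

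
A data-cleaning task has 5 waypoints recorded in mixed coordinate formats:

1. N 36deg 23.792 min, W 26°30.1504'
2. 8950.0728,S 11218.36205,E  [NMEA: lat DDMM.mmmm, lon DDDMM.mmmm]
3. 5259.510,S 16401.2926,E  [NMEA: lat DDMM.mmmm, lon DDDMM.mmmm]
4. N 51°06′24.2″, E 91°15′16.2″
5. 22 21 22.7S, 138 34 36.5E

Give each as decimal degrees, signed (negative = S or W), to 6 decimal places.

1. 36.396533, -26.502507
2. -89.834547, 112.306034
3. -52.991833, 164.021543
4. 51.106722, 91.254500
5. -22.356306, 138.576806

Point 1:
  φ: 23.792′ = 0.396533°; total 36.3965333
  N → positive
  λ: 26 + 30.1504/60 = 26.5025067
  W ⇒ negate
Point 2:
  Latitude: degrees = first 2 digits = 89, minutes = 50.0728; 89 + 50.0728/60 = 89.8345467
  S → negative
  Longitude: degrees = first 3 digits = 112, minutes = 18.36205; 112 + 18.36205/60 = 112.3060342
  E → positive
Point 3:
  φ: split at 2 digits → 52° and 59.51′; 52 + 59.51/60 = 52.9918333
  S → negative
  λ: split at 3 digits → 164° and 1.2926′; 164 + 1.2926/60 = 164.0215433
  E → positive
Point 4:
  Latitude: 6′ + 24.2″ = 6.40333′; 51 + 6.40333/60 = 51.1067222
  N ⇒ keep positive
  Longitude: 91° + 15/60 + 16.2/3600 = 91 + 0.250000 + 0.004500 = 91.2545000
  E ⇒ keep positive
Point 5:
  Lat: 22 + 21/60 + 22.7/3600 = 22.3563056
  hemisphere S, so the sign is −
  Longitude: 34′ + 36.5″ = 34.60833′; 138 + 34.60833/60 = 138.5768056
  E → positive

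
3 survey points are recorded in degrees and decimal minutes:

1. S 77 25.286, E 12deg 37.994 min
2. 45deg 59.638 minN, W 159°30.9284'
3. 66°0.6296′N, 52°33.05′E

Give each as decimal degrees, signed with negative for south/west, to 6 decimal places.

Point 1:
  φ: 77 + 25.286/60 = 77.4214333
  hemisphere S, so the sign is −
  Lon: 12 + 37.994/60 = 12.6332333
  E ⇒ keep positive
Point 2:
  φ: 59.638′ = 0.993967°; total 45.9939667
  N → positive
  Longitude: 159 + 30.9284/60 = 159.5154733
  hemisphere W, so the sign is −
Point 3:
  φ: 0.6296′ = 0.010493°; total 66.0104933
  N → positive
  λ: 33.05′ = 0.550833°; total 52.5508333
  E ⇒ keep positive

1. -77.421433, 12.633233
2. 45.993967, -159.515473
3. 66.010493, 52.550833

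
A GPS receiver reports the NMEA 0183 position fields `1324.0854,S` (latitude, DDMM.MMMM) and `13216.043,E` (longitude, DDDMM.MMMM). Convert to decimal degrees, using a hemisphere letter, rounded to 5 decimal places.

13.40142° S, 132.26738° E

Latitude: split at 2 digits → 13° and 24.0854′; 13 + 24.0854/60 = 13.401423
Lon: degrees = first 3 digits = 132, minutes = 16.043; 132 + 16.043/60 = 132.267383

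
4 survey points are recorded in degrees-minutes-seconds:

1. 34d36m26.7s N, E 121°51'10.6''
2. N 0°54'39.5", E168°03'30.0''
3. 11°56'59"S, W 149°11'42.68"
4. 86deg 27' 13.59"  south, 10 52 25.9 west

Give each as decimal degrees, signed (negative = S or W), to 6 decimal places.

1. 34.607417, 121.852944
2. 0.910972, 168.058333
3. -11.949722, -149.195189
4. -86.453775, -10.873861

Point 1:
  Latitude: 34° + 36/60 + 26.7/3600 = 34 + 0.600000 + 0.007417 = 34.6074167
  N ⇒ keep positive
  λ: 51′ + 10.6″ = 51.17667′; 121 + 51.17667/60 = 121.8529444
  E → positive
Point 2:
  φ: 0 + 54/60 + 39.5/3600 = 0.9109722
  N → positive
  λ: 168° + 3/60 + 30/3600 = 168 + 0.050000 + 0.008333 = 168.0583333
  E ⇒ keep positive
Point 3:
  Lat: 56′ + 59″ = 56.98333′; 11 + 56.98333/60 = 11.9497222
  S ⇒ negate
  Lon: 149° + 11/60 + 42.68/3600 = 149 + 0.183333 + 0.011856 = 149.1951889
  W ⇒ negate
Point 4:
  Lat: 86° + 27/60 + 13.59/3600 = 86 + 0.450000 + 0.003775 = 86.4537750
  hemisphere S, so the sign is −
  λ: 52′ + 25.9″ = 52.43167′; 10 + 52.43167/60 = 10.8738611
  W → negative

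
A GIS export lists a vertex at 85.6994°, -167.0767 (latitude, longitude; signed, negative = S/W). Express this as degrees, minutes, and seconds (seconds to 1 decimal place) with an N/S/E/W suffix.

Lat: 0.699400 × 60 = 41.96400′ → 41′, remainder × 60 = 57.840″
Longitude is negative → W; |value| = 167.076700
λ: 0.076700° → 4.60200′; 0.60200 × 60 = 36.120″

85°41′57.8″ N, 167°04′36.1″ W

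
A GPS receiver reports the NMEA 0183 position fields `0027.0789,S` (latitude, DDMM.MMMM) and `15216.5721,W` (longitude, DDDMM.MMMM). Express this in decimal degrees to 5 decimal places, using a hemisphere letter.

0.45132° S, 152.27620° W

Latitude: split at 2 digits → 00° and 27.0789′; 0 + 27.0789/60 = 0.451315
Lon: split at 3 digits → 152° and 16.5721′; 152 + 16.5721/60 = 152.276202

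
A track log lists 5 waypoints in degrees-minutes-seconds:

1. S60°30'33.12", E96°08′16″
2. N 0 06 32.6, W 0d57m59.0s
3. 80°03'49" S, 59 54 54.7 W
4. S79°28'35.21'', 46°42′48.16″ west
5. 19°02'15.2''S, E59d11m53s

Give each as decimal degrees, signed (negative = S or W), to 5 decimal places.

Point 1:
  Latitude: 60° + 30/60 + 33.12/3600 = 60 + 0.500000 + 0.009200 = 60.509200
  S ⇒ negate
  Lon: 96 + 8/60 + 16/3600 = 96.137778
  E ⇒ keep positive
Point 2:
  Lat: 6′ + 32.6″ = 6.54333′; 0 + 6.54333/60 = 0.109056
  N ⇒ keep positive
  Longitude: 0° + 57/60 + 59/3600 = 0 + 0.950000 + 0.016389 = 0.966389
  hemisphere W, so the sign is −
Point 3:
  Lat: 80° + 3/60 + 49/3600 = 80 + 0.050000 + 0.013611 = 80.063611
  S → negative
  Lon: 54′ + 54.7″ = 54.91167′; 59 + 54.91167/60 = 59.915194
  hemisphere W, so the sign is −
Point 4:
  Latitude: 79 + 28/60 + 35.21/3600 = 79.476447
  S → negative
  Lon: 46 + 42/60 + 48.16/3600 = 46.713378
  W → negative
Point 5:
  φ: 19° + 2/60 + 15.2/3600 = 19 + 0.033333 + 0.004222 = 19.037556
  hemisphere S, so the sign is −
  Lon: 11′ + 53″ = 11.88333′; 59 + 11.88333/60 = 59.198056
  E → positive

1. -60.50920, 96.13778
2. 0.10906, -0.96639
3. -80.06361, -59.91519
4. -79.47645, -46.71338
5. -19.03756, 59.19806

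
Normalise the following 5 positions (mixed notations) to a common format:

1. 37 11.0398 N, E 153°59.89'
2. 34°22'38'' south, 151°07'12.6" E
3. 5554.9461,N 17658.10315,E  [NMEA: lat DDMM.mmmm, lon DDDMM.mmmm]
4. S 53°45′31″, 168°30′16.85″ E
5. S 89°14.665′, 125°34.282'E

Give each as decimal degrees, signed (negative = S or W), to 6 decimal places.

1. 37.183997, 153.998167
2. -34.377222, 151.120167
3. 55.915768, 176.968386
4. -53.758611, 168.504681
5. -89.244417, 125.571367

Point 1:
  φ: 37 + 11.0398/60 = 37.1839967
  N ⇒ keep positive
  Lon: 59.89′ = 0.998167°; total 153.9981667
  E ⇒ keep positive
Point 2:
  φ: 22′ + 38″ = 22.63333′; 34 + 22.63333/60 = 34.3772222
  hemisphere S, so the sign is −
  Lon: 151 + 7/60 + 12.6/3600 = 151.1201667
  E ⇒ keep positive
Point 3:
  Latitude: degrees = first 2 digits = 55, minutes = 54.9461; 55 + 54.9461/60 = 55.9157683
  N ⇒ keep positive
  λ: split at 3 digits → 176° and 58.10315′; 176 + 58.10315/60 = 176.9683858
  E ⇒ keep positive
Point 4:
  Latitude: 53 + 45/60 + 31/3600 = 53.7586111
  hemisphere S, so the sign is −
  Longitude: 168° + 30/60 + 16.85/3600 = 168 + 0.500000 + 0.004681 = 168.5046806
  E ⇒ keep positive
Point 5:
  Lat: 89 + 14.665/60 = 89.2444167
  S ⇒ negate
  λ: 34.282′ = 0.571367°; total 125.5713667
  E → positive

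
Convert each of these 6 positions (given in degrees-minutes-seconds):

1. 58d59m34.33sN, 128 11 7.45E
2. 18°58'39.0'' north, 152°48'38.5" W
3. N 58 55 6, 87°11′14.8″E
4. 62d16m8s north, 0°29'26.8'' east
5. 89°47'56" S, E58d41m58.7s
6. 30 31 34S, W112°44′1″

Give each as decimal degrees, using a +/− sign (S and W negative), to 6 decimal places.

Point 1:
  Lat: 59′ + 34.33″ = 59.57217′; 58 + 59.57217/60 = 58.9928694
  N ⇒ keep positive
  Longitude: 128 + 11/60 + 7.45/3600 = 128.1854028
  E → positive
Point 2:
  φ: 58′ + 39″ = 58.65000′; 18 + 58.65000/60 = 18.9775000
  N ⇒ keep positive
  Longitude: 48′ + 38.5″ = 48.64167′; 152 + 48.64167/60 = 152.8106944
  W → negative
Point 3:
  Lat: 58 + 55/60 + 6/3600 = 58.9183333
  N ⇒ keep positive
  Lon: 11′ + 14.8″ = 11.24667′; 87 + 11.24667/60 = 87.1874444
  E → positive
Point 4:
  Latitude: 62 + 16/60 + 8/3600 = 62.2688889
  N ⇒ keep positive
  Longitude: 0 + 29/60 + 26.8/3600 = 0.4907778
  E → positive
Point 5:
  φ: 47′ + 56″ = 47.93333′; 89 + 47.93333/60 = 89.7988889
  S ⇒ negate
  Longitude: 41′ + 58.7″ = 41.97833′; 58 + 41.97833/60 = 58.6996389
  E → positive
Point 6:
  φ: 31′ + 34″ = 31.56667′; 30 + 31.56667/60 = 30.5261111
  S → negative
  Longitude: 112 + 44/60 + 1/3600 = 112.7336111
  hemisphere W, so the sign is −

1. 58.992869, 128.185403
2. 18.977500, -152.810694
3. 58.918333, 87.187444
4. 62.268889, 0.490778
5. -89.798889, 58.699639
6. -30.526111, -112.733611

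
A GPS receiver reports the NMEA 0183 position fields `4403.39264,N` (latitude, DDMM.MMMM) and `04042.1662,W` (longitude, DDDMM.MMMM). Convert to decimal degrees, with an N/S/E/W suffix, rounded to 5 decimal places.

44.05654° N, 40.70277° W

Latitude: degrees = first 2 digits = 44, minutes = 3.39264; 44 + 3.39264/60 = 44.056544
Lon: degrees = first 3 digits = 40, minutes = 42.1662; 40 + 42.1662/60 = 40.702770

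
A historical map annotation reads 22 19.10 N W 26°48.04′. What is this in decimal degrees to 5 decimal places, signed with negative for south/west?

Lat: 22 + 19.1/60 = 22.318333
N → positive
λ: 26 + 48.04/60 = 26.800667
hemisphere W, so the sign is −

22.31833, -26.80067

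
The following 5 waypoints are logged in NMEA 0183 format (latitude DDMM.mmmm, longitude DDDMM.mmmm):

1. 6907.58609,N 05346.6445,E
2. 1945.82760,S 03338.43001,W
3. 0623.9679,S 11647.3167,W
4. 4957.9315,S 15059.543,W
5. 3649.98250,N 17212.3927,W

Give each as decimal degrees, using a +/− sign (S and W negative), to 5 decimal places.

Point 1:
  Lat: split at 2 digits → 69° and 7.58609′; 69 + 7.58609/60 = 69.126435
  N → positive
  λ: degrees = first 3 digits = 53, minutes = 46.6445; 53 + 46.6445/60 = 53.777408
  E ⇒ keep positive
Point 2:
  Lat: split at 2 digits → 19° and 45.8276′; 19 + 45.8276/60 = 19.763793
  hemisphere S, so the sign is −
  Lon: degrees = first 3 digits = 33, minutes = 38.43001; 33 + 38.43001/60 = 33.640500
  hemisphere W, so the sign is −
Point 3:
  φ: degrees = first 2 digits = 6, minutes = 23.9679; 6 + 23.9679/60 = 6.399465
  hemisphere S, so the sign is −
  Longitude: split at 3 digits → 116° and 47.3167′; 116 + 47.3167/60 = 116.788612
  W ⇒ negate
Point 4:
  φ: split at 2 digits → 49° and 57.9315′; 49 + 57.9315/60 = 49.965525
  hemisphere S, so the sign is −
  Lon: degrees = first 3 digits = 150, minutes = 59.543; 150 + 59.543/60 = 150.992383
  W ⇒ negate
Point 5:
  φ: degrees = first 2 digits = 36, minutes = 49.9825; 36 + 49.9825/60 = 36.833042
  N ⇒ keep positive
  λ: split at 3 digits → 172° and 12.3927′; 172 + 12.3927/60 = 172.206545
  hemisphere W, so the sign is −

1. 69.12643, 53.77741
2. -19.76379, -33.64050
3. -6.39947, -116.78861
4. -49.96553, -150.99238
5. 36.83304, -172.20655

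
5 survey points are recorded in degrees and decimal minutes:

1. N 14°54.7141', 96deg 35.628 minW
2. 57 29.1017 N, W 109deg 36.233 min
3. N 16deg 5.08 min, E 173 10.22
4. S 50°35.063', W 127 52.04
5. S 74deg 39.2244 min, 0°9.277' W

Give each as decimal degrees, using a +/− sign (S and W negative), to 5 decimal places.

1. 14.91190, -96.59380
2. 57.48503, -109.60388
3. 16.08467, 173.17033
4. -50.58438, -127.86733
5. -74.65374, -0.15462

Point 1:
  Latitude: 54.7141′ = 0.911902°; total 14.911902
  N → positive
  λ: 35.628′ = 0.593800°; total 96.593800
  hemisphere W, so the sign is −
Point 2:
  Lat: 29.1017′ = 0.485028°; total 57.485028
  N → positive
  Lon: 36.233′ = 0.603883°; total 109.603883
  hemisphere W, so the sign is −
Point 3:
  Lat: 5.08′ = 0.084667°; total 16.084667
  N → positive
  Lon: 173 + 10.22/60 = 173.170333
  E → positive
Point 4:
  φ: 35.063′ = 0.584383°; total 50.584383
  S → negative
  Longitude: 127 + 52.04/60 = 127.867333
  W ⇒ negate
Point 5:
  Lat: 39.2244′ = 0.653740°; total 74.653740
  hemisphere S, so the sign is −
  λ: 9.277′ = 0.154617°; total 0.154617
  W → negative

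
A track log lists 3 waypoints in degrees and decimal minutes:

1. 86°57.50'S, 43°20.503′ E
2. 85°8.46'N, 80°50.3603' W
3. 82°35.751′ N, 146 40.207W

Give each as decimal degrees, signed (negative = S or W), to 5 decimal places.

Point 1:
  Lat: 86 + 57.5/60 = 86.958333
  hemisphere S, so the sign is −
  Longitude: 20.503′ = 0.341717°; total 43.341717
  E ⇒ keep positive
Point 2:
  Lat: 8.46′ = 0.141000°; total 85.141000
  N → positive
  λ: 50.3603′ = 0.839338°; total 80.839338
  hemisphere W, so the sign is −
Point 3:
  φ: 82 + 35.751/60 = 82.595850
  N → positive
  Lon: 40.207′ = 0.670117°; total 146.670117
  W ⇒ negate

1. -86.95833, 43.34172
2. 85.14100, -80.83934
3. 82.59585, -146.67012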